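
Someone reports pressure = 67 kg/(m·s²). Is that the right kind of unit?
Yes

pressure has SI base units: kg / (m * s^2)
kg/(m·s²) reduces to the same SI base units, so it is a valid unit for pressure.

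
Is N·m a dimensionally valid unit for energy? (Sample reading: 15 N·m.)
Yes

energy has SI base units: kg * m^2 / s^2
N·m reduces to the same SI base units, so it is a valid unit for energy.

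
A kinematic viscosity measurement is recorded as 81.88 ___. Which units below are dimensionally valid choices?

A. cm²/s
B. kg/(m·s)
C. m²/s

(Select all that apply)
A, C

kinematic viscosity has SI base units: m^2 / s

Checking each option against m^2 / s:
  A. cm²/s: ✓ matches
  B. kg/(m·s): ✗ does not match
  C. m²/s: ✓ matches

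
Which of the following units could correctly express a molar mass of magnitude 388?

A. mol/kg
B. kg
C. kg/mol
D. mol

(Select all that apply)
C

molar mass has SI base units: kg / mol

Checking each option against kg / mol:
  A. mol/kg: ✗ does not match
  B. kg: ✗ does not match
  C. kg/mol: ✓ matches
  D. mol: ✗ does not match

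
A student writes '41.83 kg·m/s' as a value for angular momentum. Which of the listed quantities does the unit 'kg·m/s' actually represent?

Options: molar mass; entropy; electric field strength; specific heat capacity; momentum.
momentum

angular momentum should have units dimensionally equivalent to kg * m^2 / s (e.g. kg·m²/s).
The given unit 'kg·m/s' reduces to kg * m / s. Of the listed options, that is the dimensionality of momentum.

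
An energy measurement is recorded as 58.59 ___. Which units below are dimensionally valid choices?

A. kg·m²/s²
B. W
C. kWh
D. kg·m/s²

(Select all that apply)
A, C

energy has SI base units: kg * m^2 / s^2

Checking each option against kg * m^2 / s^2:
  A. kg·m²/s²: ✓ matches
  B. W: ✗ does not match
  C. kWh: ✓ matches
  D. kg·m/s²: ✗ does not match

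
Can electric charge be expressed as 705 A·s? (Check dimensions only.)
Yes

electric charge has SI base units: A * s
A·s reduces to the same SI base units, so it is a valid unit for electric charge.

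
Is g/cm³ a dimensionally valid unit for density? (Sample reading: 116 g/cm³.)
Yes

density has SI base units: kg / m^3
g/cm³ reduces to the same SI base units, so it is a valid unit for density.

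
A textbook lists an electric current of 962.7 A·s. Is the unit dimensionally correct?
No

electric current has SI base units: A
A·s does NOT reduce to A; a valid unit for electric current would be e.g. A.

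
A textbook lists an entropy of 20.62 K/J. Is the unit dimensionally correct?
No

entropy has SI base units: kg * m^2 / (s^2 * K)
K/J does NOT reduce to kg * m^2 / (s^2 * K); a valid unit for entropy would be e.g. J/K.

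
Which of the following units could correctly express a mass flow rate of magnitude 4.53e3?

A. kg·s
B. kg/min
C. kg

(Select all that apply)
B

mass flow rate has SI base units: kg / s

Checking each option against kg / s:
  A. kg·s: ✗ does not match
  B. kg/min: ✓ matches
  C. kg: ✗ does not match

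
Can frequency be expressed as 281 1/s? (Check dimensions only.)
Yes

frequency has SI base units: 1 / s
1/s reduces to the same SI base units, so it is a valid unit for frequency.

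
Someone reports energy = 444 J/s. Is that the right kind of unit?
No

energy has SI base units: kg * m^2 / s^2
J/s does NOT reduce to kg * m^2 / s^2; a valid unit for energy would be e.g. J.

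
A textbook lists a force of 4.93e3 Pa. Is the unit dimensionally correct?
No

force has SI base units: kg * m / s^2
Pa does NOT reduce to kg * m / s^2; a valid unit for force would be e.g. N.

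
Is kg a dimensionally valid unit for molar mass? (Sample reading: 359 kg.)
No

molar mass has SI base units: kg / mol
kg does NOT reduce to kg / mol; a valid unit for molar mass would be e.g. kg/mol.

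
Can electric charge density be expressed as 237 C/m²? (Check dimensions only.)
No

electric charge density has SI base units: A * s / m^3
C/m² does NOT reduce to A * s / m^3; a valid unit for electric charge density would be e.g. C/m³.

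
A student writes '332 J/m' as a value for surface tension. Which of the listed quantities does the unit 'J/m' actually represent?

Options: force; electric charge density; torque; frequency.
force

surface tension should have units dimensionally equivalent to kg / s^2 (e.g. N/m).
The given unit 'J/m' reduces to kg * m / s^2. Of the listed options, that is the dimensionality of force.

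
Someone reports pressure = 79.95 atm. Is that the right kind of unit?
Yes

pressure has SI base units: kg / (m * s^2)
atm reduces to the same SI base units, so it is a valid unit for pressure.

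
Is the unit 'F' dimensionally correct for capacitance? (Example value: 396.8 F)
Yes

capacitance has SI base units: A^2 * s^4 / (kg * m^2)
F reduces to the same SI base units, so it is a valid unit for capacitance.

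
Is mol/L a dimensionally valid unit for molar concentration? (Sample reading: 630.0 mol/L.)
Yes

molar concentration has SI base units: mol / m^3
mol/L reduces to the same SI base units, so it is a valid unit for molar concentration.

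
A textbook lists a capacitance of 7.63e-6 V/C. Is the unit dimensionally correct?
No

capacitance has SI base units: A^2 * s^4 / (kg * m^2)
V/C does NOT reduce to A^2 * s^4 / (kg * m^2); a valid unit for capacitance would be e.g. F.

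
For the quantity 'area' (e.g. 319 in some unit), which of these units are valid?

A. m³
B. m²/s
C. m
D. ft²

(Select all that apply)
D

area has SI base units: m^2

Checking each option against m^2:
  A. m³: ✗ does not match
  B. m²/s: ✗ does not match
  C. m: ✗ does not match
  D. ft²: ✓ matches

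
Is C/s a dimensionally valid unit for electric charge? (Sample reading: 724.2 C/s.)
No

electric charge has SI base units: A * s
C/s does NOT reduce to A * s; a valid unit for electric charge would be e.g. C.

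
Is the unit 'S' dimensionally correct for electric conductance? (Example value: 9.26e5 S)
Yes

electric conductance has SI base units: A^2 * s^3 / (kg * m^2)
S reduces to the same SI base units, so it is a valid unit for electric conductance.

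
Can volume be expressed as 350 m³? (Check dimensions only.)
Yes

volume has SI base units: m^3
m³ reduces to the same SI base units, so it is a valid unit for volume.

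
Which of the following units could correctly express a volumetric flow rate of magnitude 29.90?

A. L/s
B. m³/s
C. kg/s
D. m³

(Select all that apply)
A, B

volumetric flow rate has SI base units: m^3 / s

Checking each option against m^3 / s:
  A. L/s: ✓ matches
  B. m³/s: ✓ matches
  C. kg/s: ✗ does not match
  D. m³: ✗ does not match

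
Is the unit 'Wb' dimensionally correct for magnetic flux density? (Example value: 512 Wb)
No

magnetic flux density has SI base units: kg / (A * s^2)
Wb does NOT reduce to kg / (A * s^2); a valid unit for magnetic flux density would be e.g. T.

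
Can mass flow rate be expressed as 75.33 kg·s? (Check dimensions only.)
No

mass flow rate has SI base units: kg / s
kg·s does NOT reduce to kg / s; a valid unit for mass flow rate would be e.g. kg/s.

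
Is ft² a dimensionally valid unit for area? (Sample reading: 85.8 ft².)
Yes

area has SI base units: m^2
ft² reduces to the same SI base units, so it is a valid unit for area.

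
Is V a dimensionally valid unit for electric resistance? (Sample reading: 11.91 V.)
No

electric resistance has SI base units: kg * m^2 / (A^2 * s^3)
V does NOT reduce to kg * m^2 / (A^2 * s^3); a valid unit for electric resistance would be e.g. Ω.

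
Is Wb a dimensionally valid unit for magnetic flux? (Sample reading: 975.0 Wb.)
Yes

magnetic flux has SI base units: kg * m^2 / (A * s^2)
Wb reduces to the same SI base units, so it is a valid unit for magnetic flux.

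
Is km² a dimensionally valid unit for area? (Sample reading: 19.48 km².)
Yes

area has SI base units: m^2
km² reduces to the same SI base units, so it is a valid unit for area.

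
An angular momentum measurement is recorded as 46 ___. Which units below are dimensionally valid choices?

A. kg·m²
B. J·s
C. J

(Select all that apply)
B

angular momentum has SI base units: kg * m^2 / s

Checking each option against kg * m^2 / s:
  A. kg·m²: ✗ does not match
  B. J·s: ✓ matches
  C. J: ✗ does not match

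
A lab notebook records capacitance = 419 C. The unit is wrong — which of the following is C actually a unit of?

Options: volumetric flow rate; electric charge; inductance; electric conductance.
electric charge

capacitance should have units dimensionally equivalent to A^2 * s^4 / (kg * m^2) (e.g. F).
The given unit 'C' reduces to A * s. Of the listed options, that is the dimensionality of electric charge.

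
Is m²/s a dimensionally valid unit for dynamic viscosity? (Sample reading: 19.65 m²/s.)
No

dynamic viscosity has SI base units: kg / (m * s)
m²/s does NOT reduce to kg / (m * s); a valid unit for dynamic viscosity would be e.g. Pa·s.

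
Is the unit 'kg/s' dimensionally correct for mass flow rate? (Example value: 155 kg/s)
Yes

mass flow rate has SI base units: kg / s
kg/s reduces to the same SI base units, so it is a valid unit for mass flow rate.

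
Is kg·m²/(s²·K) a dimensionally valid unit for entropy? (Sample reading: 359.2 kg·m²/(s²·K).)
Yes

entropy has SI base units: kg * m^2 / (s^2 * K)
kg·m²/(s²·K) reduces to the same SI base units, so it is a valid unit for entropy.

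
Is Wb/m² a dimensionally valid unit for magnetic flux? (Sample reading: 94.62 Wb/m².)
No

magnetic flux has SI base units: kg * m^2 / (A * s^2)
Wb/m² does NOT reduce to kg * m^2 / (A * s^2); a valid unit for magnetic flux would be e.g. Wb.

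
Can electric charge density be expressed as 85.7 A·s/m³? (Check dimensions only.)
Yes

electric charge density has SI base units: A * s / m^3
A·s/m³ reduces to the same SI base units, so it is a valid unit for electric charge density.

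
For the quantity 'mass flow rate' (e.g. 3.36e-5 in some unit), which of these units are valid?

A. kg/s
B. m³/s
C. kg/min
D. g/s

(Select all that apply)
A, C, D

mass flow rate has SI base units: kg / s

Checking each option against kg / s:
  A. kg/s: ✓ matches
  B. m³/s: ✗ does not match
  C. kg/min: ✓ matches
  D. g/s: ✓ matches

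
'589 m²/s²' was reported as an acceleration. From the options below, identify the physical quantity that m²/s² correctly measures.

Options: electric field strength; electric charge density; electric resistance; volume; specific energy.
specific energy

acceleration should have units dimensionally equivalent to m / s^2 (e.g. m/s²).
The given unit 'm²/s²' reduces to m^2 / s^2. Of the listed options, that is the dimensionality of specific energy.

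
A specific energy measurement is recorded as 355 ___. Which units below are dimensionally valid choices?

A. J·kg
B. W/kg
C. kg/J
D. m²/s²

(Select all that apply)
D

specific energy has SI base units: m^2 / s^2

Checking each option against m^2 / s^2:
  A. J·kg: ✗ does not match
  B. W/kg: ✗ does not match
  C. kg/J: ✗ does not match
  D. m²/s²: ✓ matches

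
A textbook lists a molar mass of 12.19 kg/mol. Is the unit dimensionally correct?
Yes

molar mass has SI base units: kg / mol
kg/mol reduces to the same SI base units, so it is a valid unit for molar mass.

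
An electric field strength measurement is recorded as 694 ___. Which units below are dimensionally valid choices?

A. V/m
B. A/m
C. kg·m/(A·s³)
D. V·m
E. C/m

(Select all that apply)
A, C

electric field strength has SI base units: kg * m / (A * s^3)

Checking each option against kg * m / (A * s^3):
  A. V/m: ✓ matches
  B. A/m: ✗ does not match
  C. kg·m/(A·s³): ✓ matches
  D. V·m: ✗ does not match
  E. C/m: ✗ does not match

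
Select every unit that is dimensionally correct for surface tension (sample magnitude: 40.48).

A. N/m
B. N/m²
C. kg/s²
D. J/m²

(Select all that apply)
A, C, D

surface tension has SI base units: kg / s^2

Checking each option against kg / s^2:
  A. N/m: ✓ matches
  B. N/m²: ✗ does not match
  C. kg/s²: ✓ matches
  D. J/m²: ✓ matches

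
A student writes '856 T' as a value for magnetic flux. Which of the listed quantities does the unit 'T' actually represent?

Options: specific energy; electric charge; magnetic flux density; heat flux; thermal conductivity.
magnetic flux density

magnetic flux should have units dimensionally equivalent to kg * m^2 / (A * s^2) (e.g. Wb).
The given unit 'T' reduces to kg / (A * s^2). Of the listed options, that is the dimensionality of magnetic flux density.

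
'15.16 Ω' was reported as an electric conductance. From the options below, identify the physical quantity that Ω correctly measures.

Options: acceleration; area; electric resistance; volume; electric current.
electric resistance

electric conductance should have units dimensionally equivalent to A^2 * s^3 / (kg * m^2) (e.g. S).
The given unit 'Ω' reduces to kg * m^2 / (A^2 * s^3). Of the listed options, that is the dimensionality of electric resistance.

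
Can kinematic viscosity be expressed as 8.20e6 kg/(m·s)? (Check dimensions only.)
No

kinematic viscosity has SI base units: m^2 / s
kg/(m·s) does NOT reduce to m^2 / s; a valid unit for kinematic viscosity would be e.g. m²/s.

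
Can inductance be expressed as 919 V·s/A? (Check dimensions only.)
Yes

inductance has SI base units: kg * m^2 / (A^2 * s^2)
V·s/A reduces to the same SI base units, so it is a valid unit for inductance.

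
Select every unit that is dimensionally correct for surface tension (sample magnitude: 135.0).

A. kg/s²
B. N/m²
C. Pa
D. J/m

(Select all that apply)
A

surface tension has SI base units: kg / s^2

Checking each option against kg / s^2:
  A. kg/s²: ✓ matches
  B. N/m²: ✗ does not match
  C. Pa: ✗ does not match
  D. J/m: ✗ does not match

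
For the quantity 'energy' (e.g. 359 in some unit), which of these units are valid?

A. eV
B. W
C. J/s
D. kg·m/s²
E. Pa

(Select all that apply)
A

energy has SI base units: kg * m^2 / s^2

Checking each option against kg * m^2 / s^2:
  A. eV: ✓ matches
  B. W: ✗ does not match
  C. J/s: ✗ does not match
  D. kg·m/s²: ✗ does not match
  E. Pa: ✗ does not match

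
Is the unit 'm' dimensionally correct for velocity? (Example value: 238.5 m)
No

velocity has SI base units: m / s
m does NOT reduce to m / s; a valid unit for velocity would be e.g. m/s.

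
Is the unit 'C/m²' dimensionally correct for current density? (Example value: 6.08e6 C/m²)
No

current density has SI base units: A / m^2
C/m² does NOT reduce to A / m^2; a valid unit for current density would be e.g. A/m².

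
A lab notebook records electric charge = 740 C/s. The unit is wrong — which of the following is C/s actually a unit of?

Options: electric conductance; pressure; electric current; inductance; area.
electric current

electric charge should have units dimensionally equivalent to A * s (e.g. C).
The given unit 'C/s' reduces to A. Of the listed options, that is the dimensionality of electric current.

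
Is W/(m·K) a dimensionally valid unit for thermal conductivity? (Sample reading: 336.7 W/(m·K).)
Yes

thermal conductivity has SI base units: kg * m / (s^3 * K)
W/(m·K) reduces to the same SI base units, so it is a valid unit for thermal conductivity.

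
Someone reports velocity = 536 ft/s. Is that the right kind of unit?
Yes

velocity has SI base units: m / s
ft/s reduces to the same SI base units, so it is a valid unit for velocity.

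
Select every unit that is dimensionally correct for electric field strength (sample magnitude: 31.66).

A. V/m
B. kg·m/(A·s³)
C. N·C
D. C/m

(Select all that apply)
A, B

electric field strength has SI base units: kg * m / (A * s^3)

Checking each option against kg * m / (A * s^3):
  A. V/m: ✓ matches
  B. kg·m/(A·s³): ✓ matches
  C. N·C: ✗ does not match
  D. C/m: ✗ does not match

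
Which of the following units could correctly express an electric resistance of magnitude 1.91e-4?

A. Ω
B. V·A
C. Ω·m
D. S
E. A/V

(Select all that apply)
A

electric resistance has SI base units: kg * m^2 / (A^2 * s^3)

Checking each option against kg * m^2 / (A^2 * s^3):
  A. Ω: ✓ matches
  B. V·A: ✗ does not match
  C. Ω·m: ✗ does not match
  D. S: ✗ does not match
  E. A/V: ✗ does not match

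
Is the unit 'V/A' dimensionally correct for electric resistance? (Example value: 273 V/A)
Yes

electric resistance has SI base units: kg * m^2 / (A^2 * s^3)
V/A reduces to the same SI base units, so it is a valid unit for electric resistance.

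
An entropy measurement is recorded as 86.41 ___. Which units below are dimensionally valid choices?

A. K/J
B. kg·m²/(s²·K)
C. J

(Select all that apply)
B

entropy has SI base units: kg * m^2 / (s^2 * K)

Checking each option against kg * m^2 / (s^2 * K):
  A. K/J: ✗ does not match
  B. kg·m²/(s²·K): ✓ matches
  C. J: ✗ does not match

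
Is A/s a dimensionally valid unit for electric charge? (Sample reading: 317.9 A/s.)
No

electric charge has SI base units: A * s
A/s does NOT reduce to A * s; a valid unit for electric charge would be e.g. C.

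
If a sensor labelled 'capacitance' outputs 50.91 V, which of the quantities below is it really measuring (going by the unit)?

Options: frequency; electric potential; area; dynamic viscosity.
electric potential

capacitance should have units dimensionally equivalent to A^2 * s^4 / (kg * m^2) (e.g. F).
The given unit 'V' reduces to kg * m^2 / (A * s^3). Of the listed options, that is the dimensionality of electric potential.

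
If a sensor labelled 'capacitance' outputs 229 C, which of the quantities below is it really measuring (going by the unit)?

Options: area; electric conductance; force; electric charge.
electric charge

capacitance should have units dimensionally equivalent to A^2 * s^4 / (kg * m^2) (e.g. F).
The given unit 'C' reduces to A * s. Of the listed options, that is the dimensionality of electric charge.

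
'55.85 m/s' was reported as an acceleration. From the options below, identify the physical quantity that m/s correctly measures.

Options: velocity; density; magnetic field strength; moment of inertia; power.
velocity

acceleration should have units dimensionally equivalent to m / s^2 (e.g. m/s²).
The given unit 'm/s' reduces to m / s. Of the listed options, that is the dimensionality of velocity.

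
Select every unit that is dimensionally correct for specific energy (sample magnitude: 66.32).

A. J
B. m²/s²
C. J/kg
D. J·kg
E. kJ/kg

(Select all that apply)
B, C, E

specific energy has SI base units: m^2 / s^2

Checking each option against m^2 / s^2:
  A. J: ✗ does not match
  B. m²/s²: ✓ matches
  C. J/kg: ✓ matches
  D. J·kg: ✗ does not match
  E. kJ/kg: ✓ matches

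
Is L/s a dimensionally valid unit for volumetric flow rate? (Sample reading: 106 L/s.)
Yes

volumetric flow rate has SI base units: m^3 / s
L/s reduces to the same SI base units, so it is a valid unit for volumetric flow rate.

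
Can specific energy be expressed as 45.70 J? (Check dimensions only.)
No

specific energy has SI base units: m^2 / s^2
J does NOT reduce to m^2 / s^2; a valid unit for specific energy would be e.g. J/kg.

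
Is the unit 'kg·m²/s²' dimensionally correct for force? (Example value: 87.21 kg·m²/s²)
No

force has SI base units: kg * m / s^2
kg·m²/s² does NOT reduce to kg * m / s^2; a valid unit for force would be e.g. N.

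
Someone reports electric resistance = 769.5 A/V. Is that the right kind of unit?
No

electric resistance has SI base units: kg * m^2 / (A^2 * s^3)
A/V does NOT reduce to kg * m^2 / (A^2 * s^3); a valid unit for electric resistance would be e.g. Ω.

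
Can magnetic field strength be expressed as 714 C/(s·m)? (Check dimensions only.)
Yes

magnetic field strength has SI base units: A / m
C/(s·m) reduces to the same SI base units, so it is a valid unit for magnetic field strength.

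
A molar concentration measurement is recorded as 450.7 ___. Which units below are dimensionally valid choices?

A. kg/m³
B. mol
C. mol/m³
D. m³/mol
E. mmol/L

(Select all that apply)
C, E

molar concentration has SI base units: mol / m^3

Checking each option against mol / m^3:
  A. kg/m³: ✗ does not match
  B. mol: ✗ does not match
  C. mol/m³: ✓ matches
  D. m³/mol: ✗ does not match
  E. mmol/L: ✓ matches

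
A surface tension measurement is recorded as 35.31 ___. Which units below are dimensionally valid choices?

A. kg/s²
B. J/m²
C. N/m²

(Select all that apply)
A, B

surface tension has SI base units: kg / s^2

Checking each option against kg / s^2:
  A. kg/s²: ✓ matches
  B. J/m²: ✓ matches
  C. N/m²: ✗ does not match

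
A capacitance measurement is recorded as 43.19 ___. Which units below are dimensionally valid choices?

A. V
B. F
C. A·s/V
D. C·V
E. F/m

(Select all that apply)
B, C

capacitance has SI base units: A^2 * s^4 / (kg * m^2)

Checking each option against A^2 * s^4 / (kg * m^2):
  A. V: ✗ does not match
  B. F: ✓ matches
  C. A·s/V: ✓ matches
  D. C·V: ✗ does not match
  E. F/m: ✗ does not match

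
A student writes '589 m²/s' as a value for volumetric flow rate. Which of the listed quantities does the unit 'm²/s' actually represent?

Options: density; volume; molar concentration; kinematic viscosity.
kinematic viscosity

volumetric flow rate should have units dimensionally equivalent to m^3 / s (e.g. m³/s).
The given unit 'm²/s' reduces to m^2 / s. Of the listed options, that is the dimensionality of kinematic viscosity.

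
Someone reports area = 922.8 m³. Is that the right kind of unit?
No

area has SI base units: m^2
m³ does NOT reduce to m^2; a valid unit for area would be e.g. m².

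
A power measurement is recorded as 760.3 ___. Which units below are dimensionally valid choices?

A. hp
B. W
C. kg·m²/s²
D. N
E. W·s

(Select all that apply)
A, B

power has SI base units: kg * m^2 / s^3

Checking each option against kg * m^2 / s^3:
  A. hp: ✓ matches
  B. W: ✓ matches
  C. kg·m²/s²: ✗ does not match
  D. N: ✗ does not match
  E. W·s: ✗ does not match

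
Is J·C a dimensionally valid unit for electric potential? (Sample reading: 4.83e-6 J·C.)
No

electric potential has SI base units: kg * m^2 / (A * s^3)
J·C does NOT reduce to kg * m^2 / (A * s^3); a valid unit for electric potential would be e.g. V.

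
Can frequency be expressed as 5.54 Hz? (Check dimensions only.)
Yes

frequency has SI base units: 1 / s
Hz reduces to the same SI base units, so it is a valid unit for frequency.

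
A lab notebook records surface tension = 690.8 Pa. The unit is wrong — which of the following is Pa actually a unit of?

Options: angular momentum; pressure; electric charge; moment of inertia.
pressure

surface tension should have units dimensionally equivalent to kg / s^2 (e.g. N/m).
The given unit 'Pa' reduces to kg / (m * s^2). Of the listed options, that is the dimensionality of pressure.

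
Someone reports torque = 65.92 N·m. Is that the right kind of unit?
Yes

torque has SI base units: kg * m^2 / s^2
N·m reduces to the same SI base units, so it is a valid unit for torque.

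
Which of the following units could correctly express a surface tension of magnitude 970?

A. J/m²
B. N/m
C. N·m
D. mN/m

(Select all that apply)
A, B, D

surface tension has SI base units: kg / s^2

Checking each option against kg / s^2:
  A. J/m²: ✓ matches
  B. N/m: ✓ matches
  C. N·m: ✗ does not match
  D. mN/m: ✓ matches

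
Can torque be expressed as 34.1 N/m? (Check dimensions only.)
No

torque has SI base units: kg * m^2 / s^2
N/m does NOT reduce to kg * m^2 / s^2; a valid unit for torque would be e.g. N·m.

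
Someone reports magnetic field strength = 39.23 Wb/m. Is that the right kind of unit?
No

magnetic field strength has SI base units: A / m
Wb/m does NOT reduce to A / m; a valid unit for magnetic field strength would be e.g. A/m.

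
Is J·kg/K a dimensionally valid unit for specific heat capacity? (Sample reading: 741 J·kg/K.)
No

specific heat capacity has SI base units: m^2 / (s^2 * K)
J·kg/K does NOT reduce to m^2 / (s^2 * K); a valid unit for specific heat capacity would be e.g. J/(kg·K).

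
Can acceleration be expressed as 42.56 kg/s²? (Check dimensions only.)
No

acceleration has SI base units: m / s^2
kg/s² does NOT reduce to m / s^2; a valid unit for acceleration would be e.g. m/s².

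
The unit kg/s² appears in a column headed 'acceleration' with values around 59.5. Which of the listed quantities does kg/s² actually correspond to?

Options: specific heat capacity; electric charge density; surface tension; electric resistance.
surface tension

acceleration should have units dimensionally equivalent to m / s^2 (e.g. m/s²).
The given unit 'kg/s²' reduces to kg / s^2. Of the listed options, that is the dimensionality of surface tension.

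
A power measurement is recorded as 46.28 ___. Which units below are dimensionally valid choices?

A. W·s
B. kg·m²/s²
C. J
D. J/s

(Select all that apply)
D

power has SI base units: kg * m^2 / s^3

Checking each option against kg * m^2 / s^3:
  A. W·s: ✗ does not match
  B. kg·m²/s²: ✗ does not match
  C. J: ✗ does not match
  D. J/s: ✓ matches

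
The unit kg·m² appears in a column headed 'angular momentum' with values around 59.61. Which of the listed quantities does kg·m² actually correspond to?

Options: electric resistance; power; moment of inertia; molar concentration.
moment of inertia

angular momentum should have units dimensionally equivalent to kg * m^2 / s (e.g. kg·m²/s).
The given unit 'kg·m²' reduces to kg * m^2. Of the listed options, that is the dimensionality of moment of inertia.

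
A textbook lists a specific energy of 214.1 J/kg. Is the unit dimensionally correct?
Yes

specific energy has SI base units: m^2 / s^2
J/kg reduces to the same SI base units, so it is a valid unit for specific energy.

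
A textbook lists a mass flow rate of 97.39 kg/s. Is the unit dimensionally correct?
Yes

mass flow rate has SI base units: kg / s
kg/s reduces to the same SI base units, so it is a valid unit for mass flow rate.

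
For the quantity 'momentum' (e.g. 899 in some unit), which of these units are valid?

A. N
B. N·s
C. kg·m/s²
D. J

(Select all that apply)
B

momentum has SI base units: kg * m / s

Checking each option against kg * m / s:
  A. N: ✗ does not match
  B. N·s: ✓ matches
  C. kg·m/s²: ✗ does not match
  D. J: ✗ does not match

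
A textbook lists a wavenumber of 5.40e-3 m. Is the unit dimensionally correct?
No

wavenumber has SI base units: 1 / m
m does NOT reduce to 1 / m; a valid unit for wavenumber would be e.g. 1/m.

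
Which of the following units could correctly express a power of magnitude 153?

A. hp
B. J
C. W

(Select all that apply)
A, C

power has SI base units: kg * m^2 / s^3

Checking each option against kg * m^2 / s^3:
  A. hp: ✓ matches
  B. J: ✗ does not match
  C. W: ✓ matches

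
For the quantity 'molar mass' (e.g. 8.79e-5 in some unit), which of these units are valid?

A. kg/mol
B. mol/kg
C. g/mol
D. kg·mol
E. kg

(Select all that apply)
A, C

molar mass has SI base units: kg / mol

Checking each option against kg / mol:
  A. kg/mol: ✓ matches
  B. mol/kg: ✗ does not match
  C. g/mol: ✓ matches
  D. kg·mol: ✗ does not match
  E. kg: ✗ does not match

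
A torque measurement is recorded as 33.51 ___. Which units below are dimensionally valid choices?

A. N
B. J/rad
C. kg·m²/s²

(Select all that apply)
B, C

torque has SI base units: kg * m^2 / s^2

Checking each option against kg * m^2 / s^2:
  A. N: ✗ does not match
  B. J/rad: ✓ matches
  C. kg·m²/s²: ✓ matches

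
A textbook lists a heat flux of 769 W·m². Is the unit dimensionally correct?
No

heat flux has SI base units: kg / s^3
W·m² does NOT reduce to kg / s^3; a valid unit for heat flux would be e.g. W/m².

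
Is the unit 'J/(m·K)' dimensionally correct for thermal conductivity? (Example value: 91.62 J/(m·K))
No

thermal conductivity has SI base units: kg * m / (s^3 * K)
J/(m·K) does NOT reduce to kg * m / (s^3 * K); a valid unit for thermal conductivity would be e.g. W/(m·K).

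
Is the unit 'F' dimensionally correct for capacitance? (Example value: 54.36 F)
Yes

capacitance has SI base units: A^2 * s^4 / (kg * m^2)
F reduces to the same SI base units, so it is a valid unit for capacitance.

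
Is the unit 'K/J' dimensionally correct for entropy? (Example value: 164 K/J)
No

entropy has SI base units: kg * m^2 / (s^2 * K)
K/J does NOT reduce to kg * m^2 / (s^2 * K); a valid unit for entropy would be e.g. J/K.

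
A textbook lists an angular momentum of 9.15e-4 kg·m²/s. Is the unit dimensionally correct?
Yes

angular momentum has SI base units: kg * m^2 / s
kg·m²/s reduces to the same SI base units, so it is a valid unit for angular momentum.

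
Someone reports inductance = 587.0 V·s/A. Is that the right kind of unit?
Yes

inductance has SI base units: kg * m^2 / (A^2 * s^2)
V·s/A reduces to the same SI base units, so it is a valid unit for inductance.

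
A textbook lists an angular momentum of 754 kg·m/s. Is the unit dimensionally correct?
No

angular momentum has SI base units: kg * m^2 / s
kg·m/s does NOT reduce to kg * m^2 / s; a valid unit for angular momentum would be e.g. kg·m²/s.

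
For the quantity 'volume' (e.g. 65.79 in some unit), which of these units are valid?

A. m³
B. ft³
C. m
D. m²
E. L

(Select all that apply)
A, B, E

volume has SI base units: m^3

Checking each option against m^3:
  A. m³: ✓ matches
  B. ft³: ✓ matches
  C. m: ✗ does not match
  D. m²: ✗ does not match
  E. L: ✓ matches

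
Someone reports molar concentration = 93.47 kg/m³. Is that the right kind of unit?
No

molar concentration has SI base units: mol / m^3
kg/m³ does NOT reduce to mol / m^3; a valid unit for molar concentration would be e.g. mol/m³.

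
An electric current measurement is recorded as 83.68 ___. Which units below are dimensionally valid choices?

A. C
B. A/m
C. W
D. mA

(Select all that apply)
D

electric current has SI base units: A

Checking each option against A:
  A. C: ✗ does not match
  B. A/m: ✗ does not match
  C. W: ✗ does not match
  D. mA: ✓ matches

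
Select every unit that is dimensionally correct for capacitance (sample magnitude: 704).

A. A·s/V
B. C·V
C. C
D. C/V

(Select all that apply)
A, D

capacitance has SI base units: A^2 * s^4 / (kg * m^2)

Checking each option against A^2 * s^4 / (kg * m^2):
  A. A·s/V: ✓ matches
  B. C·V: ✗ does not match
  C. C: ✗ does not match
  D. C/V: ✓ matches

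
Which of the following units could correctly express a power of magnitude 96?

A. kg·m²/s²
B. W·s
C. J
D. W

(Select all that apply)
D

power has SI base units: kg * m^2 / s^3

Checking each option against kg * m^2 / s^3:
  A. kg·m²/s²: ✗ does not match
  B. W·s: ✗ does not match
  C. J: ✗ does not match
  D. W: ✓ matches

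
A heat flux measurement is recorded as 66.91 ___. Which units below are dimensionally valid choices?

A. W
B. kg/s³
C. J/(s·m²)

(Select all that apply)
B, C

heat flux has SI base units: kg / s^3

Checking each option against kg / s^3:
  A. W: ✗ does not match
  B. kg/s³: ✓ matches
  C. J/(s·m²): ✓ matches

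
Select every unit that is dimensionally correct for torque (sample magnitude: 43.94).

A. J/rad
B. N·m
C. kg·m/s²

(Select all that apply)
A, B

torque has SI base units: kg * m^2 / s^2

Checking each option against kg * m^2 / s^2:
  A. J/rad: ✓ matches
  B. N·m: ✓ matches
  C. kg·m/s²: ✗ does not match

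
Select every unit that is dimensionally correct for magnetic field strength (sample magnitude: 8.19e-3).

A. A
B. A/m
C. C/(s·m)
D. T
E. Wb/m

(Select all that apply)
B, C

magnetic field strength has SI base units: A / m

Checking each option against A / m:
  A. A: ✗ does not match
  B. A/m: ✓ matches
  C. C/(s·m): ✓ matches
  D. T: ✗ does not match
  E. Wb/m: ✗ does not match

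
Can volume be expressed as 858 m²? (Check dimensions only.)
No

volume has SI base units: m^3
m² does NOT reduce to m^3; a valid unit for volume would be e.g. m³.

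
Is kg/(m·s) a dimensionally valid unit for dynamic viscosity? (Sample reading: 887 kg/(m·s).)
Yes

dynamic viscosity has SI base units: kg / (m * s)
kg/(m·s) reduces to the same SI base units, so it is a valid unit for dynamic viscosity.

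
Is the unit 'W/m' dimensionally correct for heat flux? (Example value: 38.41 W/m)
No

heat flux has SI base units: kg / s^3
W/m does NOT reduce to kg / s^3; a valid unit for heat flux would be e.g. W/m².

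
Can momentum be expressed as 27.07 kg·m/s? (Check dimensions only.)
Yes

momentum has SI base units: kg * m / s
kg·m/s reduces to the same SI base units, so it is a valid unit for momentum.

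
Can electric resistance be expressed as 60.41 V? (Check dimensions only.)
No

electric resistance has SI base units: kg * m^2 / (A^2 * s^3)
V does NOT reduce to kg * m^2 / (A^2 * s^3); a valid unit for electric resistance would be e.g. Ω.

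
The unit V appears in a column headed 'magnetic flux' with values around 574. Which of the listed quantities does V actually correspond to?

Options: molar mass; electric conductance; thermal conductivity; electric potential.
electric potential

magnetic flux should have units dimensionally equivalent to kg * m^2 / (A * s^2) (e.g. Wb).
The given unit 'V' reduces to kg * m^2 / (A * s^3). Of the listed options, that is the dimensionality of electric potential.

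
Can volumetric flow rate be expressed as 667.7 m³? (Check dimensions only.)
No

volumetric flow rate has SI base units: m^3 / s
m³ does NOT reduce to m^3 / s; a valid unit for volumetric flow rate would be e.g. m³/s.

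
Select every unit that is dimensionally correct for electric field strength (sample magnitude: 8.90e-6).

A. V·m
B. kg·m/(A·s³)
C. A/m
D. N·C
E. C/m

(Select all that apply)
B

electric field strength has SI base units: kg * m / (A * s^3)

Checking each option against kg * m / (A * s^3):
  A. V·m: ✗ does not match
  B. kg·m/(A·s³): ✓ matches
  C. A/m: ✗ does not match
  D. N·C: ✗ does not match
  E. C/m: ✗ does not match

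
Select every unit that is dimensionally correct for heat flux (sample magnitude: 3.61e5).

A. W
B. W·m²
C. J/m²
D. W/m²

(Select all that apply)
D

heat flux has SI base units: kg / s^3

Checking each option against kg / s^3:
  A. W: ✗ does not match
  B. W·m²: ✗ does not match
  C. J/m²: ✗ does not match
  D. W/m²: ✓ matches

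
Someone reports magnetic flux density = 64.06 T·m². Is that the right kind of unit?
No

magnetic flux density has SI base units: kg / (A * s^2)
T·m² does NOT reduce to kg / (A * s^2); a valid unit for magnetic flux density would be e.g. T.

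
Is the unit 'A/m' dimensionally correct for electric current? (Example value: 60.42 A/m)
No

electric current has SI base units: A
A/m does NOT reduce to A; a valid unit for electric current would be e.g. A.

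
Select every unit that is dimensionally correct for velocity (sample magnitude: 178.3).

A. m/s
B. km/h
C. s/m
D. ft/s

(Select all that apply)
A, B, D

velocity has SI base units: m / s

Checking each option against m / s:
  A. m/s: ✓ matches
  B. km/h: ✓ matches
  C. s/m: ✗ does not match
  D. ft/s: ✓ matches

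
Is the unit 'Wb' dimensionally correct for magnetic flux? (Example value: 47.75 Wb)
Yes

magnetic flux has SI base units: kg * m^2 / (A * s^2)
Wb reduces to the same SI base units, so it is a valid unit for magnetic flux.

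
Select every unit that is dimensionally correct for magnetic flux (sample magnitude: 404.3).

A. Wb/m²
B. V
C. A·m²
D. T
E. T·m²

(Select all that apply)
E

magnetic flux has SI base units: kg * m^2 / (A * s^2)

Checking each option against kg * m^2 / (A * s^2):
  A. Wb/m²: ✗ does not match
  B. V: ✗ does not match
  C. A·m²: ✗ does not match
  D. T: ✗ does not match
  E. T·m²: ✓ matches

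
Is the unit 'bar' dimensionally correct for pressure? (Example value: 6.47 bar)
Yes

pressure has SI base units: kg / (m * s^2)
bar reduces to the same SI base units, so it is a valid unit for pressure.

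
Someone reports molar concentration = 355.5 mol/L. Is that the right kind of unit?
Yes

molar concentration has SI base units: mol / m^3
mol/L reduces to the same SI base units, so it is a valid unit for molar concentration.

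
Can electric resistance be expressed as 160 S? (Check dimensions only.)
No

electric resistance has SI base units: kg * m^2 / (A^2 * s^3)
S does NOT reduce to kg * m^2 / (A^2 * s^3); a valid unit for electric resistance would be e.g. Ω.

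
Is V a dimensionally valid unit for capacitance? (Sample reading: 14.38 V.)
No

capacitance has SI base units: A^2 * s^4 / (kg * m^2)
V does NOT reduce to A^2 * s^4 / (kg * m^2); a valid unit for capacitance would be e.g. F.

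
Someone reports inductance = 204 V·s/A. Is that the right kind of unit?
Yes

inductance has SI base units: kg * m^2 / (A^2 * s^2)
V·s/A reduces to the same SI base units, so it is a valid unit for inductance.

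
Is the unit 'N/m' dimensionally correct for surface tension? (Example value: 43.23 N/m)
Yes

surface tension has SI base units: kg / s^2
N/m reduces to the same SI base units, so it is a valid unit for surface tension.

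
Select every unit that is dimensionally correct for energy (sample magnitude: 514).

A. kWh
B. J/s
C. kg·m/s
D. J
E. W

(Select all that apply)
A, D

energy has SI base units: kg * m^2 / s^2

Checking each option against kg * m^2 / s^2:
  A. kWh: ✓ matches
  B. J/s: ✗ does not match
  C. kg·m/s: ✗ does not match
  D. J: ✓ matches
  E. W: ✗ does not match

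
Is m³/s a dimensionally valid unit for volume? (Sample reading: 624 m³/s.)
No

volume has SI base units: m^3
m³/s does NOT reduce to m^3; a valid unit for volume would be e.g. m³.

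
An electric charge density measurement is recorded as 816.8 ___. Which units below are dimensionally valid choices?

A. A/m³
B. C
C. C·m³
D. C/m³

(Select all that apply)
D

electric charge density has SI base units: A * s / m^3

Checking each option against A * s / m^3:
  A. A/m³: ✗ does not match
  B. C: ✗ does not match
  C. C·m³: ✗ does not match
  D. C/m³: ✓ matches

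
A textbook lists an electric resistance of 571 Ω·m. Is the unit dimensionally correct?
No

electric resistance has SI base units: kg * m^2 / (A^2 * s^3)
Ω·m does NOT reduce to kg * m^2 / (A^2 * s^3); a valid unit for electric resistance would be e.g. Ω.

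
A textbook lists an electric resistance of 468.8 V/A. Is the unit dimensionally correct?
Yes

electric resistance has SI base units: kg * m^2 / (A^2 * s^3)
V/A reduces to the same SI base units, so it is a valid unit for electric resistance.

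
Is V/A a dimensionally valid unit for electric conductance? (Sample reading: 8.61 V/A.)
No

electric conductance has SI base units: A^2 * s^3 / (kg * m^2)
V/A does NOT reduce to A^2 * s^3 / (kg * m^2); a valid unit for electric conductance would be e.g. S.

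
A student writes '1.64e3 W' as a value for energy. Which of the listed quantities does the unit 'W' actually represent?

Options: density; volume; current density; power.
power

energy should have units dimensionally equivalent to kg * m^2 / s^2 (e.g. J).
The given unit 'W' reduces to kg * m^2 / s^3. Of the listed options, that is the dimensionality of power.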